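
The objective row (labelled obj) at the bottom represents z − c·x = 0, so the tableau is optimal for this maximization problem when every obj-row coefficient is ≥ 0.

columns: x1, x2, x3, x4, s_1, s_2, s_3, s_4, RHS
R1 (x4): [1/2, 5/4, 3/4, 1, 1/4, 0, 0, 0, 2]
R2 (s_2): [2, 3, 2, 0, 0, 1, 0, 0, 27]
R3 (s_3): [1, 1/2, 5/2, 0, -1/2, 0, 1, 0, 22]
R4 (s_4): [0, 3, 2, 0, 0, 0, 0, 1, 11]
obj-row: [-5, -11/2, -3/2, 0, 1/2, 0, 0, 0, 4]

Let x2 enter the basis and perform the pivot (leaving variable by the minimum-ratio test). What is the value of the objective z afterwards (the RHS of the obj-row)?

64/5

Ratio test on column x2 — row 1: 2/(5/4) = 8/5; row 2: 27/3 = 9; row 3: 22/(1/2) = 44; row 4: 11/3 = 11/3. Minimum is 8/5 at row 1 (x4 leaves); pivot element 5/4.
Pivot on row 1; the obj-row RHS becomes 4 − (-11/2)·(8/5) = 64/5.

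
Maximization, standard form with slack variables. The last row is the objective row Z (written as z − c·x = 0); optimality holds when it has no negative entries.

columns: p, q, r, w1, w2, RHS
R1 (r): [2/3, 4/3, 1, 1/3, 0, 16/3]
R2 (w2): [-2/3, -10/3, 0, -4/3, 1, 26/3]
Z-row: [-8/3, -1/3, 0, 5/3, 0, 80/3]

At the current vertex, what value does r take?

r is basic (row 1); its value is the RHS of that row, 16/3.

16/3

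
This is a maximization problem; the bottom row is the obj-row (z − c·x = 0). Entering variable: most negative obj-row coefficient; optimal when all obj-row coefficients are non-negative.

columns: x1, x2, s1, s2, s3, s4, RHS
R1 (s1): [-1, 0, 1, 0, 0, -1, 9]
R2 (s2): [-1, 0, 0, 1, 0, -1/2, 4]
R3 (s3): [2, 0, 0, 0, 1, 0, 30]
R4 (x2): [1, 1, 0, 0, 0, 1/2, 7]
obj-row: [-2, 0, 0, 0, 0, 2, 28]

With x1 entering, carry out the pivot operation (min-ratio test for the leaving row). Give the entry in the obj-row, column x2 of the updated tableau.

Ratio test on column x1 — row 1: entry -1 ≤ 0; row 2: entry -1 ≤ 0; row 3: 30/2 = 15; row 4: 7/1 = 7. Minimum is 7 at row 4 (x2 leaves); pivot element 1.
Divide row 4 by 1; eliminate column x1 from the other rows.
obj-row update in column x2: 0 − (-2)·1 = 2.

2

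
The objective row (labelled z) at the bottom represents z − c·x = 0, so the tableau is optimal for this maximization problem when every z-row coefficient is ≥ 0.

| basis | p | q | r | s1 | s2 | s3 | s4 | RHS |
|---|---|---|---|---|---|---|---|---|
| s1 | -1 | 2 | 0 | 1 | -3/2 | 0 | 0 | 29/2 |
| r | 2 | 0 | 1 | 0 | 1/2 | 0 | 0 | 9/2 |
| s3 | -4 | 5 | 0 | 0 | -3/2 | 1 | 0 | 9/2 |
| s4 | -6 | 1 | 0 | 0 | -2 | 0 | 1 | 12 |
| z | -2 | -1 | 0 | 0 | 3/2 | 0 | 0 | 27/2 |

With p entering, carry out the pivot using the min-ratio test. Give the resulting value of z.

Ratio test on column p — row 1: entry -1 ≤ 0; row 2: (9/2)/2 = 9/4; row 3: entry -4 ≤ 0; row 4: entry -6 ≤ 0. Minimum is 9/4 at row 2 (r leaves); pivot element 2.
Pivot on row 2; the z-row RHS becomes 27/2 − (-2)·(9/4) = 18.

18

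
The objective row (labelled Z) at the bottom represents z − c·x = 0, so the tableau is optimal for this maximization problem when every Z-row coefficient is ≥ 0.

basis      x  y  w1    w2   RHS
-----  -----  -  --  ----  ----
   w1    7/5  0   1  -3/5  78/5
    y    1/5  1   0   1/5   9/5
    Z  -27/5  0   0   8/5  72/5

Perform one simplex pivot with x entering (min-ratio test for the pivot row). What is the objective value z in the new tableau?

Ratio test on column x — row 1: (78/5)/(7/5) = 78/7; row 2: (9/5)/(1/5) = 9. Minimum is 9 at row 2 (y leaves); pivot element 1/5.
Pivot on row 2; the Z-row RHS becomes 72/5 − (-27/5)·9 = 63.

63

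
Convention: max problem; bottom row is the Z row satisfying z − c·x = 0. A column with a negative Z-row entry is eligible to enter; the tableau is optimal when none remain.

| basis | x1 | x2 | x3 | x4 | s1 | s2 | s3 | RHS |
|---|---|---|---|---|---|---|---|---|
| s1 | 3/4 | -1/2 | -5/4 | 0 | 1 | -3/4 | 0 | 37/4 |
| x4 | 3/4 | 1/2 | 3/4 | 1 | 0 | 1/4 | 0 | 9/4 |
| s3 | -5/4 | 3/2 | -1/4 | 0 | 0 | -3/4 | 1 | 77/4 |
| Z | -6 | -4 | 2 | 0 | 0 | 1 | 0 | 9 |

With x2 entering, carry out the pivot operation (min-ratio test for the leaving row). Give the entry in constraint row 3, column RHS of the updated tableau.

Ratio test on column x2 — row 1: entry -1/2 ≤ 0; row 2: (9/4)/(1/2) = 9/2; row 3: (77/4)/(3/2) = 77/6. Minimum is 9/2 at row 2 (x4 leaves); pivot element 1/2.
Divide row 2 by 1/2; eliminate column x2 from the other rows.
Row 3 update in column RHS: 77/4 − (3/2)·(9/2) = 25/2.

25/2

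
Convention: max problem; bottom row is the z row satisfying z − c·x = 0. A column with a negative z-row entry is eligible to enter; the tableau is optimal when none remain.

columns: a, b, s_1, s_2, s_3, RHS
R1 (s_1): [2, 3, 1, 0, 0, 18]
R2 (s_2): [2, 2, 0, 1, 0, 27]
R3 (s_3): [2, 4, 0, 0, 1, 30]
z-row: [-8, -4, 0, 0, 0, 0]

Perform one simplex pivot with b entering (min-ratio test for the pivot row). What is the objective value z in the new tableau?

Ratio test on column b — row 1: 18/3 = 6; row 2: 27/2 = 27/2; row 3: 30/4 = 15/2. Minimum is 6 at row 1 (s_1 leaves); pivot element 3.
Pivot on row 1; the z-row RHS becomes 0 − (-4)·6 = 24.

24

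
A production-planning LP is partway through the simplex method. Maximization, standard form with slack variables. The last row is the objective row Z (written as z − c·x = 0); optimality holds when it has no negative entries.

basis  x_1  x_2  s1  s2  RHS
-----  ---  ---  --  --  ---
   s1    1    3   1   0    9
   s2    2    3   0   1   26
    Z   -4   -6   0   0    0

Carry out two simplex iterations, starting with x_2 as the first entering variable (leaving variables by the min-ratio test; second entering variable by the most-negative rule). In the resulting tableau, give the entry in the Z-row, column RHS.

Ratio test on column x_2 — row 1: 9/3 = 3; row 2: 26/3 = 26/3. Minimum is 3 at row 1 (s1 leaves); pivot element 3.
Divide row 1 by 3; eliminate column x_2 from the other rows.
Second iteration: most negative Z-row entry is -2 in column x_1, so x_1 enters.
Ratio test on column x_1 — row 1: 3/(1/3) = 9; row 2: 17/1 = 17. Minimum is 9 at row 1 (x_2 leaves); pivot element 1/3.
Divide row 1 by 1/3; eliminate column x_1 from the other rows.
After both pivots, the entry at the Z-row, column RHS is 36.

36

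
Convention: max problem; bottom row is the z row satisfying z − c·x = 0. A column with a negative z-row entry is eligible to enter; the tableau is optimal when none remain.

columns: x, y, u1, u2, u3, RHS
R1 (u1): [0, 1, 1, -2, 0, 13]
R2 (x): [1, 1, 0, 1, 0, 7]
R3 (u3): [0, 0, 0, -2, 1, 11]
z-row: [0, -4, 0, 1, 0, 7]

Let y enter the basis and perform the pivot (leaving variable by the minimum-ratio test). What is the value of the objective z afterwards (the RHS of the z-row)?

Ratio test on column y — row 1: 13/1 = 13; row 2: 7/1 = 7; row 3: entry 0 ≤ 0. Minimum is 7 at row 2 (x leaves); pivot element 1.
Pivot on row 2; the z-row RHS becomes 7 − (-4)·7 = 35.

35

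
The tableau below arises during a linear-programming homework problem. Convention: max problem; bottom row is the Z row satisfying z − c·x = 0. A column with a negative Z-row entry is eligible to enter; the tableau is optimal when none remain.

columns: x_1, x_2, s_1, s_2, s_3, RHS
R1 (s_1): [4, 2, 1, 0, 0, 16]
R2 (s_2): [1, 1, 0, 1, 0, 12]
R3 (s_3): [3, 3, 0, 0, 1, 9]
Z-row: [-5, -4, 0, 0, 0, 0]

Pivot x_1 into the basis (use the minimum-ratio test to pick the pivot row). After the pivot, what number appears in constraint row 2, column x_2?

0

Ratio test on column x_1 — row 1: 16/4 = 4; row 2: 12/1 = 12; row 3: 9/3 = 3. Minimum is 3 at row 3 (s_3 leaves); pivot element 3.
Divide row 3 by 3; eliminate column x_1 from the other rows.
Row 2 update in column x_2: 1 − 1·1 = 0.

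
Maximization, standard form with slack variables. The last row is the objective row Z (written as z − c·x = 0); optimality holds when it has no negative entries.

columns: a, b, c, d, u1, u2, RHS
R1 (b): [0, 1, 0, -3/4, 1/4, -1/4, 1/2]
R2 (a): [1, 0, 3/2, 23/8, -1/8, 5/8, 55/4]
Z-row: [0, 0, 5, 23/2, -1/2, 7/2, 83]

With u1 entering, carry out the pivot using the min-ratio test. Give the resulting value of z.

Ratio test on column u1 — row 1: (1/2)/(1/4) = 2; row 2: entry -1/8 ≤ 0. Minimum is 2 at row 1 (b leaves); pivot element 1/4.
Pivot on row 1; the Z-row RHS becomes 83 − (-1/2)·2 = 84.

84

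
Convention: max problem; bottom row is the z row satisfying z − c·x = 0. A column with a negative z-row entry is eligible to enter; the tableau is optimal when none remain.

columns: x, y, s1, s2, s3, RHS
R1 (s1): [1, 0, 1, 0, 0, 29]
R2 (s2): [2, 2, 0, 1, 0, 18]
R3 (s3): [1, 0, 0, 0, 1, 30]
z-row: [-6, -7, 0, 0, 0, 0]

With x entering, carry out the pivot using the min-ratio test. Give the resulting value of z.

Ratio test on column x — row 1: 29/1 = 29; row 2: 18/2 = 9; row 3: 30/1 = 30. Minimum is 9 at row 2 (s2 leaves); pivot element 2.
Pivot on row 2; the z-row RHS becomes 0 − (-6)·9 = 54.

54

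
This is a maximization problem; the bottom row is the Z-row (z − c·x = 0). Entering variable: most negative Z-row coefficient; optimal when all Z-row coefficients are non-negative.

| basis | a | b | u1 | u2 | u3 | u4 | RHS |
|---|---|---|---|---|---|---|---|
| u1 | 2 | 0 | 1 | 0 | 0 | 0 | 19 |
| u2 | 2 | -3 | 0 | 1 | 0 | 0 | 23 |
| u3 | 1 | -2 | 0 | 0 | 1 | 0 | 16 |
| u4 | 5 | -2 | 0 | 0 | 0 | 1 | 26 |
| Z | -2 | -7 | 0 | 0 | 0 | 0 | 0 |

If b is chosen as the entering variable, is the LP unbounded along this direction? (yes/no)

yes

Every constraint-row entry in column b is ≤ 0, so increasing b is unbounded.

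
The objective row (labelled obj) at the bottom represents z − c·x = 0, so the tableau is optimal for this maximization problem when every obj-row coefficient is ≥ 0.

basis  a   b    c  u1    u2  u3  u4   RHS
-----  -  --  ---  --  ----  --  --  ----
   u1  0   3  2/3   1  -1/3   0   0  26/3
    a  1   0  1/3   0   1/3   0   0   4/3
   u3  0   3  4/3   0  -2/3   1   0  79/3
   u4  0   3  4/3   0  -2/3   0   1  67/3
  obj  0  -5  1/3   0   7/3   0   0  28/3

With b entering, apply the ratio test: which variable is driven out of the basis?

u1

Column b entries and ratios — u1: (26/3)/3 = 26/9; a: 0 ≤ 0, skip; u3: (79/3)/3 = 79/9; u4: (67/3)/3 = 67/9.
Smallest ratio is 26/9 in the row of u1, so u1 leaves.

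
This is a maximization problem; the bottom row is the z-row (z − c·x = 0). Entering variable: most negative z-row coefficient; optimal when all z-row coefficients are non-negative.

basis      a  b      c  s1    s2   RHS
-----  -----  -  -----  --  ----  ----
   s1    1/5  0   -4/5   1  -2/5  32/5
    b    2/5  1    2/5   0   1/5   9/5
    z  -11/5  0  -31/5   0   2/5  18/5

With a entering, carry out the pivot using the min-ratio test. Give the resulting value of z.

Ratio test on column a — row 1: (32/5)/(1/5) = 32; row 2: (9/5)/(2/5) = 9/2. Minimum is 9/2 at row 2 (b leaves); pivot element 2/5.
Pivot on row 2; the z-row RHS becomes 18/5 − (-11/5)·(9/2) = 27/2.

27/2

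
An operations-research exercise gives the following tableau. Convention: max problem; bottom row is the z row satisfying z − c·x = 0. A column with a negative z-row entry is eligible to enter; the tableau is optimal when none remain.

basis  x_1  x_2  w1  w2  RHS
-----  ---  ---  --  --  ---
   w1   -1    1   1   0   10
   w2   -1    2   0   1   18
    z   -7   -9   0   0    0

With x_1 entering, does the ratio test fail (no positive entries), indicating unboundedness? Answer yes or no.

Every constraint-row entry in column x_1 is ≤ 0, so increasing x_1 is unbounded.

yes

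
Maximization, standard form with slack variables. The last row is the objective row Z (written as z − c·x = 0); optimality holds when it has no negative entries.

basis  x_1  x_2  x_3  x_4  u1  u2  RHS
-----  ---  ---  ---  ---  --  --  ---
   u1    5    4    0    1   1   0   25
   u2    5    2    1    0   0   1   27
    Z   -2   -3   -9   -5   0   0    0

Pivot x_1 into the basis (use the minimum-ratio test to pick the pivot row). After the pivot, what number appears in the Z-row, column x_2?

Ratio test on column x_1 — row 1: 25/5 = 5; row 2: 27/5 = 27/5. Minimum is 5 at row 1 (u1 leaves); pivot element 5.
Divide row 1 by 5; eliminate column x_1 from the other rows.
Z-row update in column x_2: -3 − (-2)·(4/5) = -7/5.

-7/5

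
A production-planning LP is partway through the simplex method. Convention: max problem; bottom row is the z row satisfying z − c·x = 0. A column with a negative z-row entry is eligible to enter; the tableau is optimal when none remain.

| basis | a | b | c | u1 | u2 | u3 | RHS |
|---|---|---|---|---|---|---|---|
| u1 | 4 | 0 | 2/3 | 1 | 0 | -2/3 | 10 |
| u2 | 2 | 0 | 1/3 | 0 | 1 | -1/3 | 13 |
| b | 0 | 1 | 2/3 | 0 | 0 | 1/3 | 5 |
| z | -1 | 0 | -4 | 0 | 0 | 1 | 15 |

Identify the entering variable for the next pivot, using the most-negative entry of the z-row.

Negative z-row entries: a: -1, c: -4.
The most negative is -4 in column c, so c enters.

c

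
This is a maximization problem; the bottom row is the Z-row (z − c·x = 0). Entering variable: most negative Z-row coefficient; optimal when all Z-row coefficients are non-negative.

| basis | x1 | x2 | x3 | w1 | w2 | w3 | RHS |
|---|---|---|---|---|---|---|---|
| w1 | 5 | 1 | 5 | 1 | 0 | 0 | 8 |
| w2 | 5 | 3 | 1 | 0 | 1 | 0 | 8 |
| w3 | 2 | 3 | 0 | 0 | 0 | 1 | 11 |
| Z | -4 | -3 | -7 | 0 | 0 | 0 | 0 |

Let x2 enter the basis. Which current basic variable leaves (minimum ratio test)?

w2

Column x2 entries and ratios — w1: 8/1 = 8; w2: 8/3 = 8/3; w3: 11/3 = 11/3.
Smallest ratio is 8/3 in the row of w2, so w2 leaves.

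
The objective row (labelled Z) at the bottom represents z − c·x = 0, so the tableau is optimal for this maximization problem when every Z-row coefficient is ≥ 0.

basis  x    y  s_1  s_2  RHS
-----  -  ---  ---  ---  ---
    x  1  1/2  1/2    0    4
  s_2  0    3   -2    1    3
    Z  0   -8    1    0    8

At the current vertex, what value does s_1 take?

s_1 is not in the basis, so in the current basic feasible solution s_1 = 0.

0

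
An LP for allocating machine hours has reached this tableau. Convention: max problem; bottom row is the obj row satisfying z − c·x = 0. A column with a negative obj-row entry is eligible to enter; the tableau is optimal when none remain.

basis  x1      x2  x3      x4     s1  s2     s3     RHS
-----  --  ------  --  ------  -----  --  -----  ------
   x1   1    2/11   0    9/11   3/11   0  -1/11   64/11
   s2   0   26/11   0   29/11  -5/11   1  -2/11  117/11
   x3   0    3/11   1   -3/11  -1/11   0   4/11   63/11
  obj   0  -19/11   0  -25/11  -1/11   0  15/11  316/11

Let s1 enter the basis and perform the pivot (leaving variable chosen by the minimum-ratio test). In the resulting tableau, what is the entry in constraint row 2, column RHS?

Ratio test on column s1 — row 1: (64/11)/(3/11) = 64/3; row 2: entry -5/11 ≤ 0; row 3: entry -1/11 ≤ 0. Minimum is 64/3 at row 1 (x1 leaves); pivot element 3/11.
Divide row 1 by 3/11; eliminate column s1 from the other rows.
Row 2 update in column RHS: 117/11 − (-5/11)·(64/3) = 61/3.

61/3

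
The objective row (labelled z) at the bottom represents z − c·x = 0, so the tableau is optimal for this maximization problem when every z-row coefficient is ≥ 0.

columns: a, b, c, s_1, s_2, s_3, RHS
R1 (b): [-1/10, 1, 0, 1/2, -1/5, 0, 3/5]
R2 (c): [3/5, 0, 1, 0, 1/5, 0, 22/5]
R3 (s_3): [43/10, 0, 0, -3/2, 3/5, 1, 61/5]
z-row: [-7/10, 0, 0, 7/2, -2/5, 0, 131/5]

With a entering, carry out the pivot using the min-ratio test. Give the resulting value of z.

1212/43

Ratio test on column a — row 1: entry -1/10 ≤ 0; row 2: (22/5)/(3/5) = 22/3; row 3: (61/5)/(43/10) = 122/43. Minimum is 122/43 at row 3 (s_3 leaves); pivot element 43/10.
Pivot on row 3; the z-row RHS becomes 131/5 − (-7/10)·(122/43) = 1212/43.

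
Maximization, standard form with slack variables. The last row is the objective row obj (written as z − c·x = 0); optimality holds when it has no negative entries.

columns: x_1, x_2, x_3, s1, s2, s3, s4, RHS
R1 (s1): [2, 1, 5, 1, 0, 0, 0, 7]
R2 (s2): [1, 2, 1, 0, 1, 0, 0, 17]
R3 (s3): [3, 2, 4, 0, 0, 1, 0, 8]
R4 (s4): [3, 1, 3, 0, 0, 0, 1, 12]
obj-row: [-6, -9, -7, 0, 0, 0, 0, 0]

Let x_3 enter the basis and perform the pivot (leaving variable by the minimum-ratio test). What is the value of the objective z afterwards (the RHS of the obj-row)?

Ratio test on column x_3 — row 1: 7/5 = 7/5; row 2: 17/1 = 17; row 3: 8/4 = 2; row 4: 12/3 = 4. Minimum is 7/5 at row 1 (s1 leaves); pivot element 5.
Pivot on row 1; the obj-row RHS becomes 0 − (-7)·(7/5) = 49/5.

49/5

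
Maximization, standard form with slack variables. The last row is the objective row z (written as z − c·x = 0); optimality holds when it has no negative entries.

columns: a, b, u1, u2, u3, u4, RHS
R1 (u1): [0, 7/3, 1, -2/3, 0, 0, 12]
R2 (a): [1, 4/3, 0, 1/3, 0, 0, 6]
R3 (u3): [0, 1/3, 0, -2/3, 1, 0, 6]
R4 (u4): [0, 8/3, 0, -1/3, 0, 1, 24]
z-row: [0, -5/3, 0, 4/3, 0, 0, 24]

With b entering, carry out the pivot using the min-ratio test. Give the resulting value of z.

Ratio test on column b — row 1: 12/(7/3) = 36/7; row 2: 6/(4/3) = 9/2; row 3: 6/(1/3) = 18; row 4: 24/(8/3) = 9. Minimum is 9/2 at row 2 (a leaves); pivot element 4/3.
Pivot on row 2; the z-row RHS becomes 24 − (-5/3)·(9/2) = 63/2.

63/2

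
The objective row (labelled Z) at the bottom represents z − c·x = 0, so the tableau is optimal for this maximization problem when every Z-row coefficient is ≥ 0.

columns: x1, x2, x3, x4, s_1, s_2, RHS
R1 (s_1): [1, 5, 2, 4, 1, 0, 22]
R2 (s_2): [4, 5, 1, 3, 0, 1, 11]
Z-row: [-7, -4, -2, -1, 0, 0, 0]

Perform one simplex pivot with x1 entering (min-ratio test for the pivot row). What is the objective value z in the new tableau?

Ratio test on column x1 — row 1: 22/1 = 22; row 2: 11/4 = 11/4. Minimum is 11/4 at row 2 (s_2 leaves); pivot element 4.
Pivot on row 2; the Z-row RHS becomes 0 − (-7)·(11/4) = 77/4.

77/4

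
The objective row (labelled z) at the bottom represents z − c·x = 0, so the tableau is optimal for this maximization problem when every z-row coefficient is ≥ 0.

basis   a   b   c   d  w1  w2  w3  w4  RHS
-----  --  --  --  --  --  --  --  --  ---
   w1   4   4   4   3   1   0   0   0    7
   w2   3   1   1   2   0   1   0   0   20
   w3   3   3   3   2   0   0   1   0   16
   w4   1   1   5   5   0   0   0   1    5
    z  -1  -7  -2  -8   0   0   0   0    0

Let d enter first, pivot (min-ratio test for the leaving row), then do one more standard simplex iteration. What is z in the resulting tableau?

Ratio test on column d — row 1: 7/3 = 7/3; row 2: 20/2 = 10; row 3: 16/2 = 8; row 4: 5/5 = 1. Minimum is 1 at row 4 (w4 leaves); pivot element 5.
Pivot on row 4; the z-row RHS becomes 0 − (-8)·1 = 8.
Next entering variable (most negative z-row entry -27/5): b.
Ratio test on column b — row 1: 4/(17/5) = 20/17; row 2: 18/(3/5) = 30; row 3: 14/(13/5) = 70/13; row 4: 1/(1/5) = 5. Minimum is 20/17 at row 1 (w1 leaves); pivot element 17/5.
After the second pivot the z-row RHS is 8 − (-27/5)·(20/17) = 244/17.

244/17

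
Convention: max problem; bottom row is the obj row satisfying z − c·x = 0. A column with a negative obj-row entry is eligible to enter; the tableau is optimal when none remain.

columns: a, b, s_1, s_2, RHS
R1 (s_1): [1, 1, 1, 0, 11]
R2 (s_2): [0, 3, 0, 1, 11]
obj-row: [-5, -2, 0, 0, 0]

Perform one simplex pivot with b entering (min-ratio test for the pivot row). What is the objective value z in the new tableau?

22/3

Ratio test on column b — row 1: 11/1 = 11; row 2: 11/3 = 11/3. Minimum is 11/3 at row 2 (s_2 leaves); pivot element 3.
Pivot on row 2; the obj-row RHS becomes 0 − (-2)·(11/3) = 22/3.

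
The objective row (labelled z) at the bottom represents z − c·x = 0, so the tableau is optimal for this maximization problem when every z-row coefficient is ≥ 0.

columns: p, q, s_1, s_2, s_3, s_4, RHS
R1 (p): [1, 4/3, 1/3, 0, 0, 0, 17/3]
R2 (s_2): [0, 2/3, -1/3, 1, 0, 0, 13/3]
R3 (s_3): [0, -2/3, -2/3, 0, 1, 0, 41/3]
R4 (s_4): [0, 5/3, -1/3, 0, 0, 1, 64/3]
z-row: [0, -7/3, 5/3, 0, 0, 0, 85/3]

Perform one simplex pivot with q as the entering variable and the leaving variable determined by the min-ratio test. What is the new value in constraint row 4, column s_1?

Ratio test on column q — row 1: (17/3)/(4/3) = 17/4; row 2: (13/3)/(2/3) = 13/2; row 3: entry -2/3 ≤ 0; row 4: (64/3)/(5/3) = 64/5. Minimum is 17/4 at row 1 (p leaves); pivot element 4/3.
Divide row 1 by 4/3; eliminate column q from the other rows.
Row 4 update in column s_1: -1/3 − (5/3)·(1/4) = -3/4.

-3/4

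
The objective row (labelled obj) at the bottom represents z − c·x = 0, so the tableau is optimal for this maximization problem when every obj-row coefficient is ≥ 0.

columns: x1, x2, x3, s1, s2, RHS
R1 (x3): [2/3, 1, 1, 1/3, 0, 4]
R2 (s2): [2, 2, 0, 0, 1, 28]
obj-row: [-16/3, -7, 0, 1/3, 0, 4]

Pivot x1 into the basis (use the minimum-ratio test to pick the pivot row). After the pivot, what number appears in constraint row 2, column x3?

Ratio test on column x1 — row 1: 4/(2/3) = 6; row 2: 28/2 = 14. Minimum is 6 at row 1 (x3 leaves); pivot element 2/3.
Divide row 1 by 2/3; eliminate column x1 from the other rows.
Row 2 update in column x3: 0 − 2·(3/2) = -3.

-3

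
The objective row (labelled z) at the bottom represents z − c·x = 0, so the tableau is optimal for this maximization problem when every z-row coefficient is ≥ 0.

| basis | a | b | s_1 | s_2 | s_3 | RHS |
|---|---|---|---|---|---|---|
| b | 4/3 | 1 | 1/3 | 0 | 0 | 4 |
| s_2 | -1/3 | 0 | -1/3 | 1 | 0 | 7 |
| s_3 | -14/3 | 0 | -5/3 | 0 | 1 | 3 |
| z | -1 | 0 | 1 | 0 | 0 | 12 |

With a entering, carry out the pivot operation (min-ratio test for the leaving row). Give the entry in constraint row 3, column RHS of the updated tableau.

17

Ratio test on column a — row 1: 4/(4/3) = 3; row 2: entry -1/3 ≤ 0; row 3: entry -14/3 ≤ 0. Minimum is 3 at row 1 (b leaves); pivot element 4/3.
Divide row 1 by 4/3; eliminate column a from the other rows.
Row 3 update in column RHS: 3 − (-14/3)·3 = 17.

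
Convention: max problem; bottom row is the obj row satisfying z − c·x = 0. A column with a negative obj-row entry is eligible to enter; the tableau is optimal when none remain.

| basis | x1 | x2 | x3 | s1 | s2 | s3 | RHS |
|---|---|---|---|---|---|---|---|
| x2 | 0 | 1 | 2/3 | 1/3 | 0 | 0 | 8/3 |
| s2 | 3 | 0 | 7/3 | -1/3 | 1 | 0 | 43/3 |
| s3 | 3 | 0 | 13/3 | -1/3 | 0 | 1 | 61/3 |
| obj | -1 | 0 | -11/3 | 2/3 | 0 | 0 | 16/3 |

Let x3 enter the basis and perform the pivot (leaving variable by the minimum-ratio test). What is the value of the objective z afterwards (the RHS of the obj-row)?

20

Ratio test on column x3 — row 1: (8/3)/(2/3) = 4; row 2: (43/3)/(7/3) = 43/7; row 3: (61/3)/(13/3) = 61/13. Minimum is 4 at row 1 (x2 leaves); pivot element 2/3.
Pivot on row 1; the obj-row RHS becomes 16/3 − (-11/3)·4 = 20.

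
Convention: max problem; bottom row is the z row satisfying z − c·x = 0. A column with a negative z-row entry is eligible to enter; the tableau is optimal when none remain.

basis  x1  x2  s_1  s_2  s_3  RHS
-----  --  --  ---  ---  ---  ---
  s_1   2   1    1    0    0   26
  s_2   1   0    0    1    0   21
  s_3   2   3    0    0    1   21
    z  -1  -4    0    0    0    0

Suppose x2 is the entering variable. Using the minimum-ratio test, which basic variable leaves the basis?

s_3

Column x2 entries and ratios — s_1: 26/1 = 26; s_2: 0 ≤ 0, skip; s_3: 21/3 = 7.
Smallest ratio is 7 in the row of s_3, so s_3 leaves.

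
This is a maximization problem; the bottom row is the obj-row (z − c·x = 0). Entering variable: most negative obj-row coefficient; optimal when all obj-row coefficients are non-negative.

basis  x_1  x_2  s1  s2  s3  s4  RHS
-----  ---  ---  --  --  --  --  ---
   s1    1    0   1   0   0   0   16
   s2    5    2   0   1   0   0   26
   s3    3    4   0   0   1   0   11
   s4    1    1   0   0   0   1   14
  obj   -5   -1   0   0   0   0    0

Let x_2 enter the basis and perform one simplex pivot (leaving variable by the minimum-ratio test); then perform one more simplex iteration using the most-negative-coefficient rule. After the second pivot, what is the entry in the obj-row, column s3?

Ratio test on column x_2 — row 1: entry 0 ≤ 0; row 2: 26/2 = 13; row 3: 11/4 = 11/4; row 4: 14/1 = 14. Minimum is 11/4 at row 3 (s3 leaves); pivot element 4.
Divide row 3 by 4; eliminate column x_2 from the other rows.
Second iteration: most negative obj-row entry is -17/4 in column x_1, so x_1 enters.
Ratio test on column x_1 — row 1: 16/1 = 16; row 2: (41/2)/(7/2) = 41/7; row 3: (11/4)/(3/4) = 11/3; row 4: (45/4)/(1/4) = 45. Minimum is 11/3 at row 3 (x_2 leaves); pivot element 3/4.
Divide row 3 by 3/4; eliminate column x_1 from the other rows.
After both pivots, the entry at the obj-row, column s3 is 5/3.

5/3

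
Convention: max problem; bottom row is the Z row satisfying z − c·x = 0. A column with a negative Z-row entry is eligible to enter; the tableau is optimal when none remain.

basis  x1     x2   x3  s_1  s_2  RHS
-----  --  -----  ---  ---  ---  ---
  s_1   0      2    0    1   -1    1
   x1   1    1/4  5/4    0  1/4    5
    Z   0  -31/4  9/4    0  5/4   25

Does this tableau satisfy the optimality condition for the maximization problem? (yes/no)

no

The Z-row has a negative entry -31/4 in column x2, so it is not optimal.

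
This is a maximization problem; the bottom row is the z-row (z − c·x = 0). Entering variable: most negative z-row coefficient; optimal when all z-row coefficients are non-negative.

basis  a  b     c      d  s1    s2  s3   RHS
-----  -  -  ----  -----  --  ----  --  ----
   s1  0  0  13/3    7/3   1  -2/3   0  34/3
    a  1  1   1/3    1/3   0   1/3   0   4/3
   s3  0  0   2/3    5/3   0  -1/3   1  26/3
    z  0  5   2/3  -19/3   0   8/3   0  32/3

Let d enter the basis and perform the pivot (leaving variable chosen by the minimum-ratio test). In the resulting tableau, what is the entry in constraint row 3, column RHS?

Ratio test on column d — row 1: (34/3)/(7/3) = 34/7; row 2: (4/3)/(1/3) = 4; row 3: (26/3)/(5/3) = 26/5. Minimum is 4 at row 2 (a leaves); pivot element 1/3.
Divide row 2 by 1/3; eliminate column d from the other rows.
Row 3 update in column RHS: 26/3 − (5/3)·4 = 2.

2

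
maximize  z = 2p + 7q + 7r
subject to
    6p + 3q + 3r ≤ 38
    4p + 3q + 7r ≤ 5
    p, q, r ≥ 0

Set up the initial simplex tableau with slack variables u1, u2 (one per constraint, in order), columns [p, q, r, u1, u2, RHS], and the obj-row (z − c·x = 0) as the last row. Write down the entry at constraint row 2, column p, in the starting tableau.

4

Constraint 2 has coefficient 4 on p.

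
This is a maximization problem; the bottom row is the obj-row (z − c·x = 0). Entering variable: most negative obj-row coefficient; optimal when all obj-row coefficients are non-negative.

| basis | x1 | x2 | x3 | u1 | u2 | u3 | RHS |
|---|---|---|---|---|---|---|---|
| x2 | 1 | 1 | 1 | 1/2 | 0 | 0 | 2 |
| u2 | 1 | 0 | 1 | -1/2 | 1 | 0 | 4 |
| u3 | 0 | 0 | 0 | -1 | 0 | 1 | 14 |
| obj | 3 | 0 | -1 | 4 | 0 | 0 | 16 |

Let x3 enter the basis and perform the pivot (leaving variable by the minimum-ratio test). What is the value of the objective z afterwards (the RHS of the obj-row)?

18

Ratio test on column x3 — row 1: 2/1 = 2; row 2: 4/1 = 4; row 3: entry 0 ≤ 0. Minimum is 2 at row 1 (x2 leaves); pivot element 1.
Pivot on row 1; the obj-row RHS becomes 16 − (-1)·2 = 18.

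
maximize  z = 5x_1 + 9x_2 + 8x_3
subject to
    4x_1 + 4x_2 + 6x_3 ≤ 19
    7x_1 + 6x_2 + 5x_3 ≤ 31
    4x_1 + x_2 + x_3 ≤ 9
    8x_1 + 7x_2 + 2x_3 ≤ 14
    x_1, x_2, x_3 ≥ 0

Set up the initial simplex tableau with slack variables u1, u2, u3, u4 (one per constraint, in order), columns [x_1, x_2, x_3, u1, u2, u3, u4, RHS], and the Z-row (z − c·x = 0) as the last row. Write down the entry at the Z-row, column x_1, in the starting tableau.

-5

The Z-row carries the negated objective coefficients: the x_1 entry is -5.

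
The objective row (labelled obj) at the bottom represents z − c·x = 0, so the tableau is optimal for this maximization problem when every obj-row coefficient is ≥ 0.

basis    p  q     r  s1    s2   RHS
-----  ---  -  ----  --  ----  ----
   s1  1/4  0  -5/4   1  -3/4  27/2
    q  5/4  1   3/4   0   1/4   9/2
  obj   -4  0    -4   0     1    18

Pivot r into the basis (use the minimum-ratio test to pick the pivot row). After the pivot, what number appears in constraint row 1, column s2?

-1/3

Ratio test on column r — row 1: entry -5/4 ≤ 0; row 2: (9/2)/(3/4) = 6. Minimum is 6 at row 2 (q leaves); pivot element 3/4.
Divide row 2 by 3/4; eliminate column r from the other rows.
Row 1 update in column s2: -3/4 − (-5/4)·(1/3) = -1/3.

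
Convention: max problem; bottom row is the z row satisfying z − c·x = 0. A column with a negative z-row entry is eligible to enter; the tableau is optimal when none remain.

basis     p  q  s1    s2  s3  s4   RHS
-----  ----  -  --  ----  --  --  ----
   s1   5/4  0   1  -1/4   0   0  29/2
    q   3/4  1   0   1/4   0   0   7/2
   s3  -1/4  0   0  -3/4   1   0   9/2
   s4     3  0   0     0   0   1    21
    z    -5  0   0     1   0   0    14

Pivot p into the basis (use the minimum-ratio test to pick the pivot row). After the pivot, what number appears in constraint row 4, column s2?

-1

Ratio test on column p — row 1: (29/2)/(5/4) = 58/5; row 2: (7/2)/(3/4) = 14/3; row 3: entry -1/4 ≤ 0; row 4: 21/3 = 7. Minimum is 14/3 at row 2 (q leaves); pivot element 3/4.
Divide row 2 by 3/4; eliminate column p from the other rows.
Row 4 update in column s2: 0 − 3·(1/3) = -1.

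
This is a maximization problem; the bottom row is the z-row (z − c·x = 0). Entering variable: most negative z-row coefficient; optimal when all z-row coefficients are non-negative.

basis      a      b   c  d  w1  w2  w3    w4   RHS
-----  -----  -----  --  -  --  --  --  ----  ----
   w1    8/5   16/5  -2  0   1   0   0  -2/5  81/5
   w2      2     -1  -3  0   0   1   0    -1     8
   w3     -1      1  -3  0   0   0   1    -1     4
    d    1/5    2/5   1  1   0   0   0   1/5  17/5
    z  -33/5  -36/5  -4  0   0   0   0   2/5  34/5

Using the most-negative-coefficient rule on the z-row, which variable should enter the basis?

Negative z-row entries: a: -33/5, b: -36/5, c: -4.
The most negative is -36/5 in column b, so b enters.

b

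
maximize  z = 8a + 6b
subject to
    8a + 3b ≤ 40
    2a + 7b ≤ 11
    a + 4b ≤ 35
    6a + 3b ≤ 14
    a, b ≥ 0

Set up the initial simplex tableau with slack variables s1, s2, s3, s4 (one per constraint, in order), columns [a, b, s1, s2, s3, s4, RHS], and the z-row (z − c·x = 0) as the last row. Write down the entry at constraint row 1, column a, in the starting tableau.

Constraint 1 has coefficient 8 on a.

8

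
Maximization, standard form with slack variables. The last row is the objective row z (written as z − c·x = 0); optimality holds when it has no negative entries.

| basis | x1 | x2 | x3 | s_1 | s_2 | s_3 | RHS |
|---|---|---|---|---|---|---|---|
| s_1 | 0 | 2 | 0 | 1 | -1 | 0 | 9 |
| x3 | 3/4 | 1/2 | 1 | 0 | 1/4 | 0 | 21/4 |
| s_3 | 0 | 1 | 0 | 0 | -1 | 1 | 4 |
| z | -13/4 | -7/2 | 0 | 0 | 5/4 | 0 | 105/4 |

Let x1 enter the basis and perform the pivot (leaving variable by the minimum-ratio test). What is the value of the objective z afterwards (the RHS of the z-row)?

Ratio test on column x1 — row 1: entry 0 ≤ 0; row 2: (21/4)/(3/4) = 7; row 3: entry 0 ≤ 0. Minimum is 7 at row 2 (x3 leaves); pivot element 3/4.
Pivot on row 2; the z-row RHS becomes 105/4 − (-13/4)·7 = 49.

49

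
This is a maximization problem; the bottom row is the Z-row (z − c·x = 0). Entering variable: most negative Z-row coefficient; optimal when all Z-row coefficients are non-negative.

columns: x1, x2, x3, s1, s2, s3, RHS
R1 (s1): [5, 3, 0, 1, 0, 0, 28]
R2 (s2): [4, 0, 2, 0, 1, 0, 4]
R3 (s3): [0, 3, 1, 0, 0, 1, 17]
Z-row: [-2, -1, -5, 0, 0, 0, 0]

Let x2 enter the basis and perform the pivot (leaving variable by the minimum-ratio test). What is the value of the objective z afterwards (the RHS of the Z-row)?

17/3

Ratio test on column x2 — row 1: 28/3 = 28/3; row 2: entry 0 ≤ 0; row 3: 17/3 = 17/3. Minimum is 17/3 at row 3 (s3 leaves); pivot element 3.
Pivot on row 3; the Z-row RHS becomes 0 − (-1)·(17/3) = 17/3.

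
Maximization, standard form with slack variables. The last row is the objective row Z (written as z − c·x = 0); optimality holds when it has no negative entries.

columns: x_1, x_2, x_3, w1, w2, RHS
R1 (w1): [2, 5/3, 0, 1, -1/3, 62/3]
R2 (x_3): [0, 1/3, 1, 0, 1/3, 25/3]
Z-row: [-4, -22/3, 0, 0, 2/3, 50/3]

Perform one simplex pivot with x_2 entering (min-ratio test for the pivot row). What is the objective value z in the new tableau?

538/5

Ratio test on column x_2 — row 1: (62/3)/(5/3) = 62/5; row 2: (25/3)/(1/3) = 25. Minimum is 62/5 at row 1 (w1 leaves); pivot element 5/3.
Pivot on row 1; the Z-row RHS becomes 50/3 − (-22/3)·(62/5) = 538/5.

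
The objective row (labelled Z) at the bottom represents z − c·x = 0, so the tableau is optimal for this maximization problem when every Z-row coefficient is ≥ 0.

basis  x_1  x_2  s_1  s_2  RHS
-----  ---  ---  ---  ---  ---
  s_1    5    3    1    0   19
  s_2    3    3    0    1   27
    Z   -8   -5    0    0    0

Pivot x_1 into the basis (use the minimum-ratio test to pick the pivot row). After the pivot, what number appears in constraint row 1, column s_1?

1/5

Ratio test on column x_1 — row 1: 19/5 = 19/5; row 2: 27/3 = 9. Minimum is 19/5 at row 1 (s_1 leaves); pivot element 5.
Divide row 1 by 5; eliminate column x_1 from the other rows.
In the new row 1, the s_1 entry is the old entry divided by the pivot: 1/5 = 1/5.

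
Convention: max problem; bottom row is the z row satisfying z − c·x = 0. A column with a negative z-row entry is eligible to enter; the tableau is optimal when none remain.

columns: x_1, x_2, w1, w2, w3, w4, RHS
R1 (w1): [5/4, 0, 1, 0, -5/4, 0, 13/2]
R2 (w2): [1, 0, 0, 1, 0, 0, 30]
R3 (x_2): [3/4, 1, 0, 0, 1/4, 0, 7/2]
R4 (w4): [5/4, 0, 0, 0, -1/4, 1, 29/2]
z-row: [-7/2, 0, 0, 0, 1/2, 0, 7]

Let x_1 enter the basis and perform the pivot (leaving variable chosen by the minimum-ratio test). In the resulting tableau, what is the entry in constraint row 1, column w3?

Ratio test on column x_1 — row 1: (13/2)/(5/4) = 26/5; row 2: 30/1 = 30; row 3: (7/2)/(3/4) = 14/3; row 4: (29/2)/(5/4) = 58/5. Minimum is 14/3 at row 3 (x_2 leaves); pivot element 3/4.
Divide row 3 by 3/4; eliminate column x_1 from the other rows.
Row 1 update in column w3: -5/4 − (5/4)·(1/3) = -5/3.

-5/3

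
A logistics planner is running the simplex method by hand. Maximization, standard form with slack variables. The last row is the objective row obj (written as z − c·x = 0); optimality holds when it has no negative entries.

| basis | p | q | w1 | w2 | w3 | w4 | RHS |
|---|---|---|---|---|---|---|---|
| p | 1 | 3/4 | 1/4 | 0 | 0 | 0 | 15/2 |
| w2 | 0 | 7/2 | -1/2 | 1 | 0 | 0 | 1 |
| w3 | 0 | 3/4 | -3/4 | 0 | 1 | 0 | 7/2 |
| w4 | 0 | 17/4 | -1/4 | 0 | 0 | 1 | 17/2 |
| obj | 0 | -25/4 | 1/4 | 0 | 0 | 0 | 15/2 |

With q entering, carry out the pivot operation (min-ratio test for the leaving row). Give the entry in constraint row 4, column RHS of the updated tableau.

51/7

Ratio test on column q — row 1: (15/2)/(3/4) = 10; row 2: 1/(7/2) = 2/7; row 3: (7/2)/(3/4) = 14/3; row 4: (17/2)/(17/4) = 2. Minimum is 2/7 at row 2 (w2 leaves); pivot element 7/2.
Divide row 2 by 7/2; eliminate column q from the other rows.
Row 4 update in column RHS: 17/2 − (17/4)·(2/7) = 51/7.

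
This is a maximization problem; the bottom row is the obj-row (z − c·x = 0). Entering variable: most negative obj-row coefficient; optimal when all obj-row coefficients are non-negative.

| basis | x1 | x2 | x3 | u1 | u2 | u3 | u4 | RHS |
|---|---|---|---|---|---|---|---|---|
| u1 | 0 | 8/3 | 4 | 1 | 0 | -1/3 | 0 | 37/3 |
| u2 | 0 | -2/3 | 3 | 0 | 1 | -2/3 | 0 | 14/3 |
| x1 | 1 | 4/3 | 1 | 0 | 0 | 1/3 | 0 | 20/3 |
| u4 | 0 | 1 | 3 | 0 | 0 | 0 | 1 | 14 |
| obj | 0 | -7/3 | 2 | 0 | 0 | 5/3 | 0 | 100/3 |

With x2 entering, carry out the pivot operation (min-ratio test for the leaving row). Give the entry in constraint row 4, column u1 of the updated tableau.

-3/8

Ratio test on column x2 — row 1: (37/3)/(8/3) = 37/8; row 2: entry -2/3 ≤ 0; row 3: (20/3)/(4/3) = 5; row 4: 14/1 = 14. Minimum is 37/8 at row 1 (u1 leaves); pivot element 8/3.
Divide row 1 by 8/3; eliminate column x2 from the other rows.
Row 4 update in column u1: 0 − 1·(3/8) = -3/8.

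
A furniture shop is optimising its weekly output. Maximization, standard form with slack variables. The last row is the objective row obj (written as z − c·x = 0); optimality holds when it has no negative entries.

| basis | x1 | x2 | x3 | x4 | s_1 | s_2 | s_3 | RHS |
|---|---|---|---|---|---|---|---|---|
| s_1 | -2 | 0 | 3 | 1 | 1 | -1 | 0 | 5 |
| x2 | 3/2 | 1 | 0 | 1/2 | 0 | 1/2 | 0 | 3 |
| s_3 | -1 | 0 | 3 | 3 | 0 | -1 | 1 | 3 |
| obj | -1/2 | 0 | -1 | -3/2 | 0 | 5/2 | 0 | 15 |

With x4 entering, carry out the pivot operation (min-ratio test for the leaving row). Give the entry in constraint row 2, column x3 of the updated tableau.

Ratio test on column x4 — row 1: 5/1 = 5; row 2: 3/(1/2) = 6; row 3: 3/3 = 1. Minimum is 1 at row 3 (s_3 leaves); pivot element 3.
Divide row 3 by 3; eliminate column x4 from the other rows.
Row 2 update in column x3: 0 − (1/2)·1 = -1/2.

-1/2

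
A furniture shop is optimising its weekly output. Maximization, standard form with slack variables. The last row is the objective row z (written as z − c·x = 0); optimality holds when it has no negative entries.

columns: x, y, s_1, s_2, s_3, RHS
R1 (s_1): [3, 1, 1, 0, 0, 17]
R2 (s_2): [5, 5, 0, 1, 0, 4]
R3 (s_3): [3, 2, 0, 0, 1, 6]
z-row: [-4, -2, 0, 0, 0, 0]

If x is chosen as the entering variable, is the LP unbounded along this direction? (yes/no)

no

Column x has positive entries in row(s) 1, 2, 3, so the ratio test bounds it — not unbounded.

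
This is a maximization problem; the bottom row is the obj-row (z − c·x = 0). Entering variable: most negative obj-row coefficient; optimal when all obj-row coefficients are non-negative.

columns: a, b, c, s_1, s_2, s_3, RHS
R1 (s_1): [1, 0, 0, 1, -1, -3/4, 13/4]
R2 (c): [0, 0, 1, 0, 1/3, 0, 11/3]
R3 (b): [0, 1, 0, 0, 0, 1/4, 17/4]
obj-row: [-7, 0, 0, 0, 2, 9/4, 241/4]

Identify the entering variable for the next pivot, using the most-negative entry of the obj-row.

Negative obj-row entries: a: -7.
The most negative is -7 in column a, so a enters.

a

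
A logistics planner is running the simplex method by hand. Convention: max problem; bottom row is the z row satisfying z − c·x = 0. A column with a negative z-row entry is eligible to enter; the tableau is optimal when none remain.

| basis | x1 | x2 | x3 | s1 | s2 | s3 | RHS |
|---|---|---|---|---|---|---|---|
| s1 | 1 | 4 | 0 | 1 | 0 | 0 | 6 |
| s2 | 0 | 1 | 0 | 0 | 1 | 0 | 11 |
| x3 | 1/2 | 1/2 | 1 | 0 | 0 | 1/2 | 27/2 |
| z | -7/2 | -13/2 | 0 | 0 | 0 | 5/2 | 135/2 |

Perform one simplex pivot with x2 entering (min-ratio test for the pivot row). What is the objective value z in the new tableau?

309/4

Ratio test on column x2 — row 1: 6/4 = 3/2; row 2: 11/1 = 11; row 3: (27/2)/(1/2) = 27. Minimum is 3/2 at row 1 (s1 leaves); pivot element 4.
Pivot on row 1; the z-row RHS becomes 135/2 − (-13/2)·(3/2) = 309/4.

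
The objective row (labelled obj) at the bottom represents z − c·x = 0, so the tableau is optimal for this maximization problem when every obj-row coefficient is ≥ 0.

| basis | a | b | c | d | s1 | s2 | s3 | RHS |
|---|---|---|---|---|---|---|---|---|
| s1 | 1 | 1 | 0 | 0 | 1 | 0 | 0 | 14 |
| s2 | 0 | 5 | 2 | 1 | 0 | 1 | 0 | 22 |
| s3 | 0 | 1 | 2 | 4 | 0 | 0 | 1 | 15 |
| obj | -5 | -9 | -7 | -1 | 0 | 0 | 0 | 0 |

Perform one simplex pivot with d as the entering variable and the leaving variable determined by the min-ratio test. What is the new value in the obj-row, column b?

-35/4

Ratio test on column d — row 1: entry 0 ≤ 0; row 2: 22/1 = 22; row 3: 15/4 = 15/4. Minimum is 15/4 at row 3 (s3 leaves); pivot element 4.
Divide row 3 by 4; eliminate column d from the other rows.
obj-row update in column b: -9 − (-1)·(1/4) = -35/4.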